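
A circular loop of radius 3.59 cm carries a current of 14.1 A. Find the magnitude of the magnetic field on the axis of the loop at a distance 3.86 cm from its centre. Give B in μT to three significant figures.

On the axis of a circular loop, B = μ₀IR² / [2(R²+z²)^(3/2)].
R² + z² = (0.0359)² + (0.0386)² = 0.002779 m², and (R²+z²)^(3/2) = 1.46×10⁻⁴ m³.
B = (4π×10⁻⁷ × 14.1 × 0.001289) / (2 × 1.46×10⁻⁴) = 7.79×10⁻⁵ T.

B ≈ 77.9 μT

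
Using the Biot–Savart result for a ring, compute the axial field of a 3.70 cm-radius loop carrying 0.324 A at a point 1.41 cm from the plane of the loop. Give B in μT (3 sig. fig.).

On the axis of a circular loop, B = μ₀IR² / [2(R²+z²)^(3/2)].
R² + z² = (0.037)² + (0.0141)² = 0.001568 m², and (R²+z²)^(3/2) = 6.21×10⁻⁵ m³.
B = (4π×10⁻⁷ × 0.324 × 0.001369) / (2 × 6.21×10⁻⁵) = 4.49×10⁻⁶ T.

B ≈ 4.49 μT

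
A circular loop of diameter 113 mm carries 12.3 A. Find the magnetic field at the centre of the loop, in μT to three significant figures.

At the centre of a circular loop the Biot–Savart law gives B = μ₀I/(2R) (so R = 0.0565 m).
B = (4π×10⁻⁷ × 12.3) / (2 × 0.0565) = 1.37×10⁻⁴ T.

B ≈ 137 μT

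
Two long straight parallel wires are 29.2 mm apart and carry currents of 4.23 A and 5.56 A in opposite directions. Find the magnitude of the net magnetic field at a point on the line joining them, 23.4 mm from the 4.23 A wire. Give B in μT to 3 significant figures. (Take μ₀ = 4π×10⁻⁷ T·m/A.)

B ≈ 228 μT

Each long wire gives B = μ₀I/(2πd). Distances are d₁ = 0.0234 m and d₂ = 0.0058 m.
B₁ = 3.62×10⁻⁵ T, B₂ = 1.92×10⁻⁴ T.
Between antiparallel currents both contributions point the same way, so they add. B = B₁ + B₂ = 3.62×10⁻⁵ + 1.92×10⁻⁴ = 2.28×10⁻⁴ T.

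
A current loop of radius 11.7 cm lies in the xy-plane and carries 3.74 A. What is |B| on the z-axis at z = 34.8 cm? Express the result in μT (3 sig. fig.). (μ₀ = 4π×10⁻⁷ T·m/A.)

B ≈ 0.650 μT

On the axis of a circular loop, B = μ₀IR² / [2(R²+z²)^(3/2)].
R² + z² = (0.117)² + (0.348)² = 0.1348 m², and (R²+z²)^(3/2) = 4.95×10⁻² m³.
B = (4π×10⁻⁷ × 3.74 × 0.01369) / (2 × 4.95×10⁻²) = 6.50×10⁻⁷ T.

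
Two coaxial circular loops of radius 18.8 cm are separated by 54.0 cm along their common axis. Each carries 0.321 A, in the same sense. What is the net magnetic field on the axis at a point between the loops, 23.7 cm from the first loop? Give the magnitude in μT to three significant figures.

Each loop contributes B = μ₀IR²/[2(R²+z²)^(3/2)] on the axis, with z measured from that loop.
Loop 1 (z = 0.237 m): B₁ = 2.57×10⁻⁷ T. Loop 2 (z = 0.303 m): B₂ = 1.57×10⁻⁷ T.
The fields add: B = B₁ + B₂ = 4.15×10⁻⁷ T.

B ≈ 0.415 μT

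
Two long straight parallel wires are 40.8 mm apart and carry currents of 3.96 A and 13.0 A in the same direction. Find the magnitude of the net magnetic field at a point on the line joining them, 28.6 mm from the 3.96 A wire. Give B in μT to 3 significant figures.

Each long wire gives B = μ₀I/(2πd). Distances are d₁ = 0.0286 m and d₂ = 0.0122 m.
B₁ = 2.77×10⁻⁵ T, B₂ = 2.13×10⁻⁴ T.
Between parallel currents the two contributions point in opposite directions, so they subtract. B = |B₁ − B₂| = |2.77×10⁻⁵ − 2.13×10⁻⁴| = 1.85×10⁻⁴ T.

B ≈ 185 μT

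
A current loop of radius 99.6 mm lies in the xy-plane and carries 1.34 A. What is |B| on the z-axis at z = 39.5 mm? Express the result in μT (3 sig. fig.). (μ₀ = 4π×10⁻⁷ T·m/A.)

On the axis of a circular loop, B = μ₀IR² / [2(R²+z²)^(3/2)].
R² + z² = (0.0996)² + (0.0395)² = 0.01148 m², and (R²+z²)^(3/2) = 1.23×10⁻³ m³.
B = (4π×10⁻⁷ × 1.34 × 0.00992) / (2 × 1.23×10⁻³) = 6.79×10⁻⁶ T.

B ≈ 6.79 μT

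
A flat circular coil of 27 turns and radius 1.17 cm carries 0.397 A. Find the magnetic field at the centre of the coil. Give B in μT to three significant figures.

For an N-turn flat coil, B = Nμ₀I/(2R) with R = 0.0117 m.
B = 27 × 2.13×10⁻⁵ T = 5.76×10⁻⁴ T.

B ≈ 576 μT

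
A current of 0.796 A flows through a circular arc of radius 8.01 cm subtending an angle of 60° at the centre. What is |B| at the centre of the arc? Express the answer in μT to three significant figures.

The Biot–Savart field of a circular arc at its centre is B = μ₀Iφ/(4πR), with φ = 1.047 rad.
B = (4π×10⁻⁷ × 0.796 × 1.047) / (4π × 0.0801) = 1.04×10⁻⁶ T.

B ≈ 1.04 μT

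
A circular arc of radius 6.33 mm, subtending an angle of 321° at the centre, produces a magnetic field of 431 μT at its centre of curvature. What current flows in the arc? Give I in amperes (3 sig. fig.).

I ≈ 4.87 A

For a circular arc, B = μ₀Iφ/(4πR) with φ in radians; here φ = 5.603 rad.
So I = 4πRB/(μ₀φ) = 4π × 0.00633 × 4.31×10⁻⁴ / (4π×10⁻⁷ × 5.603) = 4.87 A.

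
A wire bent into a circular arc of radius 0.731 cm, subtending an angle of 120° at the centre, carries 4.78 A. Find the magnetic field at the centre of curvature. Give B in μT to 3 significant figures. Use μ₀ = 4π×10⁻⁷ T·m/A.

The Biot–Savart field of a circular arc at its centre is B = μ₀Iφ/(4πR), with φ = 2.094 rad.
B = (4π×10⁻⁷ × 4.78 × 2.094) / (4π × 0.00731) = 1.37×10⁻⁴ T.

B ≈ 137 μT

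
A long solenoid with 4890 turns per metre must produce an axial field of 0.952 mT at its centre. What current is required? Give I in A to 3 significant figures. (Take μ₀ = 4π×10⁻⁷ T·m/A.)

I ≈ 0.155 A

Inside a long solenoid B = μ₀nI with n = 4890 m⁻¹, so I = B/(μ₀n).
I = 9.52×10⁻⁴ / (4π×10⁻⁷ × 4890) = 0.155 A.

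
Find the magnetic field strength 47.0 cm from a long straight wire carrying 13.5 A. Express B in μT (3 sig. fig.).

For an infinitely long straight wire, B = μ₀I/(2πd).
B = (4π×10⁻⁷ × 13.5) / (2π × 0.47) = 5.74×10⁻⁶ T.

B ≈ 5.74 μT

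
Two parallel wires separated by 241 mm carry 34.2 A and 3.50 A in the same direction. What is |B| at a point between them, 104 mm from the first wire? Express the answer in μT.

Each long wire gives B = μ₀I/(2πd). Distances are d₁ = 0.104 m and d₂ = 0.137 m.
B₁ = 6.58×10⁻⁵ T, B₂ = 5.11×10⁻⁶ T.
Between parallel currents the two contributions point in opposite directions, so they subtract. B = |B₁ − B₂| = |6.58×10⁻⁵ − 5.11×10⁻⁶| = 6.07×10⁻⁵ T.

B ≈ 60.7 μT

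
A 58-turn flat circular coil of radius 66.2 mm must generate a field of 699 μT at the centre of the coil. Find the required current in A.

I ≈ 1.27 A

For an N-turn coil, B = Nμ₀I/(2R) with R = 0.0662 m, so I = 2RB/(Nμ₀) = 2 × 0.0662 × 6.99×10⁻⁴ / (58 × 4π×10⁻⁷) = 1.27 A.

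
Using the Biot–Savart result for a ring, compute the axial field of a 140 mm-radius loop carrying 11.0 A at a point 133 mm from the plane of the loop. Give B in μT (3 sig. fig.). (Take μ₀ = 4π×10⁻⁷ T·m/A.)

On the axis of a circular loop, B = μ₀IR² / [2(R²+z²)^(3/2)].
R² + z² = (0.14)² + (0.133)² = 0.03729 m², and (R²+z²)^(3/2) = 7.20×10⁻³ m³.
B = (4π×10⁻⁷ × 11.0 × 0.0196) / (2 × 7.20×10⁻³) = 1.88×10⁻⁵ T.

B ≈ 18.8 μT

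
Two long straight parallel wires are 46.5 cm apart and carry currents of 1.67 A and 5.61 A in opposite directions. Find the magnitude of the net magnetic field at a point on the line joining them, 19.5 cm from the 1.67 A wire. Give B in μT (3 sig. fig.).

Each long wire gives B = μ₀I/(2πd). Distances are d₁ = 0.195 m and d₂ = 0.27 m.
B₁ = 1.71×10⁻⁶ T, B₂ = 4.16×10⁻⁶ T.
Between antiparallel currents both contributions point the same way, so they add. B = B₁ + B₂ = 1.71×10⁻⁶ + 4.16×10⁻⁶ = 5.87×10⁻⁶ T.

B ≈ 5.87 μT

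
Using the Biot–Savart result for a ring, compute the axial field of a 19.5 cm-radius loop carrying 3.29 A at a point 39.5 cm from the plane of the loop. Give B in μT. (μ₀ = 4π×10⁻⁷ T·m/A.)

On the axis of a circular loop, B = μ₀IR² / [2(R²+z²)^(3/2)].
R² + z² = (0.195)² + (0.395)² = 0.1941 m², and (R²+z²)^(3/2) = 8.55×10⁻² m³.
B = (4π×10⁻⁷ × 3.29 × 0.03803) / (2 × 8.55×10⁻²) = 9.20×10⁻⁷ T.

B ≈ 0.920 μT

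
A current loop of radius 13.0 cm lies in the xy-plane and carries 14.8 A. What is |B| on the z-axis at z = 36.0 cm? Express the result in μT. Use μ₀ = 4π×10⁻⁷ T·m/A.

On the axis of a circular loop, B = μ₀IR² / [2(R²+z²)^(3/2)].
R² + z² = (0.13)² + (0.36)² = 0.1465 m², and (R²+z²)^(3/2) = 5.61×10⁻² m³.
B = (4π×10⁻⁷ × 14.8 × 0.0169) / (2 × 5.61×10⁻²) = 2.80×10⁻⁶ T.

B ≈ 2.80 μT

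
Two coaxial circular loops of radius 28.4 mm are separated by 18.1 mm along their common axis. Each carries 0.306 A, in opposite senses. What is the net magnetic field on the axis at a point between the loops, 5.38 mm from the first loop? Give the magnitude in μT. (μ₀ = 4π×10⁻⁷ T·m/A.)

Each loop contributes B = μ₀IR²/[2(R²+z²)^(3/2)] on the axis, with z measured from that loop.
Loop 1 (z = 0.00538 m): B₁ = 6.42×10⁻⁶ T. Loop 2 (z = 0.01272 m): B₂ = 5.15×10⁻⁶ T.
The fields oppose: B = |B₁ − B₂| = 1.28×10⁻⁶ T.

B ≈ 1.28 μT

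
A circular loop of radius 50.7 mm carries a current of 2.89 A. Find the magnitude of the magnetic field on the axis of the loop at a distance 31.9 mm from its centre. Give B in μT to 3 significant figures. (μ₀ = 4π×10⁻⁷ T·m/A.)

On the axis of a circular loop, B = μ₀IR² / [2(R²+z²)^(3/2)].
R² + z² = (0.0507)² + (0.0319)² = 0.003588 m², and (R²+z²)^(3/2) = 2.15×10⁻⁴ m³.
B = (4π×10⁻⁷ × 2.89 × 0.00257) / (2 × 2.15×10⁻⁴) = 2.17×10⁻⁵ T.

B ≈ 21.7 μT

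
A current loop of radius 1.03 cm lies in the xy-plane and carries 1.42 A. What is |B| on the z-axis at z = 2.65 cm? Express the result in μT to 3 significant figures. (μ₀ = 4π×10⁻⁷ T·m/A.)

On the axis of a circular loop, B = μ₀IR² / [2(R²+z²)^(3/2)].
R² + z² = (0.0103)² + (0.0265)² = 0.0008083 m², and (R²+z²)^(3/2) = 2.30×10⁻⁵ m³.
B = (4π×10⁻⁷ × 1.42 × 0.0001061) / (2 × 2.30×10⁻⁵) = 4.12×10⁻⁶ T.

B ≈ 4.12 μT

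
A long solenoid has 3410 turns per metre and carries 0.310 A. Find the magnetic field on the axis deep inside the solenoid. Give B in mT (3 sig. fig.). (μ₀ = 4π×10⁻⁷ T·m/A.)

B ≈ 1.33 mT

Inside a long solenoid, B = μ₀nI with n = 3410 turns/m.
B = 4π×10⁻⁷ × 3410 × 0.310 = 1.33×10⁻³ T.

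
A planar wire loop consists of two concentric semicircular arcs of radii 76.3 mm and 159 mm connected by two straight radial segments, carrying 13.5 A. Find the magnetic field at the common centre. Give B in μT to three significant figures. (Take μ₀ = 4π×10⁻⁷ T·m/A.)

B ≈ 28.9 μT

The radial connectors point toward the centre, so dl × r̂ = 0 and they contribute nothing.
Each semicircle gives μ₀I/(4R): inner arc 5.56×10⁻⁵ T, outer arc 2.67×10⁻⁵ T.
The two arcs carry current in opposite angular senses, so their fields oppose: B = |5.56×10⁻⁵ − 2.67×10⁻⁵| = 2.89×10⁻⁵ T.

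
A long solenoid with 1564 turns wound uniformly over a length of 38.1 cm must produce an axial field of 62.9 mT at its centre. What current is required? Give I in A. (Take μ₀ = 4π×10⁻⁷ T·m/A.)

I ≈ 12.2 A

Inside a long solenoid B = μ₀nI with n = 4105 m⁻¹, so I = B/(μ₀n).
I = 6.29×10⁻² / (4π×10⁻⁷ × 4105) = 12.2 A.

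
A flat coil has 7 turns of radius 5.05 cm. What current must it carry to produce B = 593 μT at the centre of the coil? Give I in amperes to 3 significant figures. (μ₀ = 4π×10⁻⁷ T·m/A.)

For an N-turn coil, B = Nμ₀I/(2R) with R = 0.0505 m, so I = 2RB/(Nμ₀) = 2 × 0.0505 × 5.93×10⁻⁴ / (7 × 4π×10⁻⁷) = 6.81 A.

I ≈ 6.81 A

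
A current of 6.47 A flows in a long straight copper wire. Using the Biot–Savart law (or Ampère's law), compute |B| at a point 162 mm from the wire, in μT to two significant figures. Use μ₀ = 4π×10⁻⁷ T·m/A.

For an infinitely long straight wire, B = μ₀I/(2πd).
B = (4π×10⁻⁷ × 6.47) / (2π × 0.162) = 7.99×10⁻⁶ T.

B ≈ 8.0 μT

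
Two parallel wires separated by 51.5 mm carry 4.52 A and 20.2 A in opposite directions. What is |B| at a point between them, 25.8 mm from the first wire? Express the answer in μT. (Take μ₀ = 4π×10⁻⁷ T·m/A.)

B ≈ 192 μT

Each long wire gives B = μ₀I/(2πd). Distances are d₁ = 0.0258 m and d₂ = 0.0257 m.
B₁ = 3.50×10⁻⁵ T, B₂ = 1.57×10⁻⁴ T.
Between antiparallel currents both contributions point the same way, so they add. B = B₁ + B₂ = 3.50×10⁻⁵ + 1.57×10⁻⁴ = 1.92×10⁻⁴ T.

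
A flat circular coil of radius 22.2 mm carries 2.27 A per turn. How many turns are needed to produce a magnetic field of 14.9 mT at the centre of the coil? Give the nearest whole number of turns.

N = 232

For an N-turn coil, B = Nμ₀I/(2R). A single turn gives B₁ = 6.42×10⁻⁵ T with R = 0.0222 m.
N = B/B₁ = 1.49×10⁻² / 6.42×10⁻⁵ = 231.92.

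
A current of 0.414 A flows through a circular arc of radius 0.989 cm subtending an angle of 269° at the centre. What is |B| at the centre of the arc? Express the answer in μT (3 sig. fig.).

B ≈ 19.7 μT

The Biot–Savart field of a circular arc at its centre is B = μ₀Iφ/(4πR), with φ = 4.695 rad.
B = (4π×10⁻⁷ × 0.414 × 4.695) / (4π × 0.00989) = 1.97×10⁻⁵ T.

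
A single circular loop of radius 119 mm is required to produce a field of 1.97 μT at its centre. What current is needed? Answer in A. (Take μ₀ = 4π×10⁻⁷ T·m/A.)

I ≈ 0.373 A

At the centre of a circular loop B = μ₀I/(2R), so I = 2RB/μ₀.
With R = 0.119 m, I = 2 × 0.119 × 1.97×10⁻⁶ / (4π×10⁻⁷) = 0.373 A.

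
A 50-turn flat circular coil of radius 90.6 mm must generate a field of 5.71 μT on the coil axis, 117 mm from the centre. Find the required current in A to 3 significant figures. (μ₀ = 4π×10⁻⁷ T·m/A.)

For an N-turn coil, B = Nμ₀IR²/[2(R²+z²)^(3/2)] with R = 0.0906 m, z = 0.117 m, so I = 2B(R²+z²)^(3/2)/(Nμ₀R²) = 2 × 5.71×10⁻⁶ × 3.24×10⁻³ / (50 × 4π×10⁻⁷ × 0.008208) = 7.17×10⁻² A.

I ≈ 0.0717 A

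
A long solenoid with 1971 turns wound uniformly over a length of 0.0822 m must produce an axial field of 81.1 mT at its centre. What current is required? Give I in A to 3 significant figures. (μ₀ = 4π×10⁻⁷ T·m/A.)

I ≈ 2.69 A

Inside a long solenoid B = μ₀nI with n = 2.398×10⁴ m⁻¹, so I = B/(μ₀n).
I = 8.11×10⁻² / (4π×10⁻⁷ × 2.398×10⁴) = 2.69 A.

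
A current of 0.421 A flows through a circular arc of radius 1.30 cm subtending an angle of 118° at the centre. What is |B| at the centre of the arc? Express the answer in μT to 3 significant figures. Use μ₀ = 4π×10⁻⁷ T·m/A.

B ≈ 6.67 μT

The Biot–Savart field of a circular arc at its centre is B = μ₀Iφ/(4πR), with φ = 2.059 rad.
B = (4π×10⁻⁷ × 0.421 × 2.059) / (4π × 0.013) = 6.67×10⁻⁶ T.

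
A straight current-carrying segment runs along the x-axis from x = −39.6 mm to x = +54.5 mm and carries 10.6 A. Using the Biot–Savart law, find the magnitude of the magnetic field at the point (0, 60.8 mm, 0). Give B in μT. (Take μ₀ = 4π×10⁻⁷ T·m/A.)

B ≈ 21.2 μT

For a finite straight segment, B = (μ₀I/4πd)(sinθ₁ + sinθ₂), where θ₁, θ₂ are the angles from the perpendicular to each end.
The perpendicular distance is d = 0.0608 m; the end-offsets along the wire are a = 0.0396 m and b = 0.0545 m.
sinθ₁ = 0.0396/√(0.0396²+0.0608²) = 0.5458; sinθ₂ = 0.0545/√(0.0545²+0.0608²) = 0.6675.
B = (4π×10⁻⁷ × 10.6) / (4π × 0.0608) × (0.5458 + 0.6675) = 2.12×10⁻⁵ T.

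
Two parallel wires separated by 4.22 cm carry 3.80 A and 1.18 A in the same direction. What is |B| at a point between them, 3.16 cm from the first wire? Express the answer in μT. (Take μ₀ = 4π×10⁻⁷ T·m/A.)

B ≈ 1.79 μT

Each long wire gives B = μ₀I/(2πd). Distances are d₁ = 0.0316 m and d₂ = 0.0106 m.
B₁ = 2.41×10⁻⁵ T, B₂ = 2.23×10⁻⁵ T.
Between parallel currents the two contributions point in opposite directions, so they subtract. B = |B₁ − B₂| = |2.41×10⁻⁵ − 2.23×10⁻⁵| = 1.79×10⁻⁶ T.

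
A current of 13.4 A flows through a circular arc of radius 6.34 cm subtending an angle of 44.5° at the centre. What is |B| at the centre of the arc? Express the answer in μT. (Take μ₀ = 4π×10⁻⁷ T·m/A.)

The Biot–Savart field of a circular arc at its centre is B = μ₀Iφ/(4πR), with φ = 0.7767 rad.
B = (4π×10⁻⁷ × 13.4 × 0.7767) / (4π × 0.0634) = 1.64×10⁻⁵ T.

B ≈ 16.4 μT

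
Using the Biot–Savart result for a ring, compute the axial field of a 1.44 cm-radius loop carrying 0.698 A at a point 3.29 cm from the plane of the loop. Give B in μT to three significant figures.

On the axis of a circular loop, B = μ₀IR² / [2(R²+z²)^(3/2)].
R² + z² = (0.0144)² + (0.0329)² = 0.00129 m², and (R²+z²)^(3/2) = 4.63×10⁻⁵ m³.
B = (4π×10⁻⁷ × 0.698 × 0.0002074) / (2 × 4.63×10⁻⁵) = 1.96×10⁻⁶ T.

B ≈ 1.96 μT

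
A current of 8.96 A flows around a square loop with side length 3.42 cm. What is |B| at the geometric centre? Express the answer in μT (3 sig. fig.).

Each side is a finite straight segment at perpendicular distance d = a/(2 tan(π/4)) = 0.0171 m from the centre, with end-angles ±π/4.
One side contributes B₁ = (μ₀I/4πd)·2 sin(π/4) = 7.41×10⁻⁵ T.
All 4 sides add in the same direction: B = 4 × 7.41×10⁻⁵ = 2.96×10⁻⁴ T.

B ≈ 296 μT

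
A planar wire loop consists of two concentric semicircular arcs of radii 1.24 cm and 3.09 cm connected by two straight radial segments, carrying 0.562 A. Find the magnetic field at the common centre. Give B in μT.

The radial connectors point toward the centre, so dl × r̂ = 0 and they contribute nothing.
Each semicircle gives μ₀I/(4R): inner arc 1.42×10⁻⁵ T, outer arc 5.71×10⁻⁶ T.
The two arcs carry current in opposite angular senses, so their fields oppose: B = |1.42×10⁻⁵ − 5.71×10⁻⁶| = 8.52×10⁻⁶ T.

B ≈ 8.52 μT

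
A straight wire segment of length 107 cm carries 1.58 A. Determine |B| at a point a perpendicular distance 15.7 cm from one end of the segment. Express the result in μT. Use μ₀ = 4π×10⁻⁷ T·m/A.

B ≈ 0.996 μT

For a finite straight segment, B = (μ₀I/4πd)(sinθ₁ + sinθ₂), where θ₁, θ₂ are the angles from the perpendicular to each end.
The perpendicular foot is at one end, so the two end-offsets along the wire are 0 and L = 1.07 m.
sinθ₁ = 0/√(0²+0.157²) = 0.0000; sinθ₂ = 1.07/√(1.07²+0.157²) = 0.9894.
B = (4π×10⁻⁷ × 1.58) / (4π × 0.157) × (0.0000 + 0.9894) = 9.96×10⁻⁷ T.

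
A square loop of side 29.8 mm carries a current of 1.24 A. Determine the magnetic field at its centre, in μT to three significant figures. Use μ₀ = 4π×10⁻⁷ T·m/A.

B ≈ 47.1 μT

Each side is a finite straight segment at perpendicular distance d = a/(2 tan(π/4)) = 0.0149 m from the centre, with end-angles ±π/4.
One side contributes B₁ = (μ₀I/4πd)·2 sin(π/4) = 1.18×10⁻⁵ T.
All 4 sides add in the same direction: B = 4 × 1.18×10⁻⁵ = 4.71×10⁻⁵ T.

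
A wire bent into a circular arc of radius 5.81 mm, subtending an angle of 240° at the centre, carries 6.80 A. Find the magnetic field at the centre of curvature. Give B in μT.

The Biot–Savart field of a circular arc at its centre is B = μ₀Iφ/(4πR), with φ = 4.189 rad.
B = (4π×10⁻⁷ × 6.80 × 4.189) / (4π × 0.00581) = 4.90×10⁻⁴ T.

B ≈ 490 μT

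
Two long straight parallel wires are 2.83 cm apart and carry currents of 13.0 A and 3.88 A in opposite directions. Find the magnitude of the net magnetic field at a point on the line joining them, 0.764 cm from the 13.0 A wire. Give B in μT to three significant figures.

B ≈ 378 μT

Each long wire gives B = μ₀I/(2πd). Distances are d₁ = 0.00764 m and d₂ = 0.02066 m.
B₁ = 3.40×10⁻⁴ T, B₂ = 3.76×10⁻⁵ T.
Between antiparallel currents both contributions point the same way, so they add. B = B₁ + B₂ = 3.40×10⁻⁴ + 3.76×10⁻⁵ = 3.78×10⁻⁴ T.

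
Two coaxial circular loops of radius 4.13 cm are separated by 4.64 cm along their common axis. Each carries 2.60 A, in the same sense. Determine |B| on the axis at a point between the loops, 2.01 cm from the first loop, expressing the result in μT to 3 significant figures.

B ≈ 52.5 μT

Each loop contributes B = μ₀IR²/[2(R²+z²)^(3/2)] on the axis, with z measured from that loop.
Loop 1 (z = 0.0201 m): B₁ = 2.88×10⁻⁵ T. Loop 2 (z = 0.0263 m): B₂ = 2.37×10⁻⁵ T.
The fields add: B = B₁ + B₂ = 5.25×10⁻⁵ T.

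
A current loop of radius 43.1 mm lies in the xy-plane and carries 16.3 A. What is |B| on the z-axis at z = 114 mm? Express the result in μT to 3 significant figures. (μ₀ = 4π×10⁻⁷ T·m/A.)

On the axis of a circular loop, B = μ₀IR² / [2(R²+z²)^(3/2)].
R² + z² = (0.0431)² + (0.114)² = 0.01485 m², and (R²+z²)^(3/2) = 1.81×10⁻³ m³.
B = (4π×10⁻⁷ × 16.3 × 0.001858) / (2 × 1.81×10⁻³) = 1.05×10⁻⁵ T.

B ≈ 10.5 μT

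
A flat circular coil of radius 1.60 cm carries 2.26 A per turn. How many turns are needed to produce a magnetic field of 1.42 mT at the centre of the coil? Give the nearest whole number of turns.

For an N-turn coil, B = Nμ₀I/(2R). A single turn gives B₁ = 8.87×10⁻⁵ T with R = 0.016 m.
N = B/B₁ = 1.42×10⁻³ / 8.87×10⁻⁵ = 16.00.

N = 16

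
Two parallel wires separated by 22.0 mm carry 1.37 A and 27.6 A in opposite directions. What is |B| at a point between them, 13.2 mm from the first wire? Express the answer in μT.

B ≈ 648 μT

Each long wire gives B = μ₀I/(2πd). Distances are d₁ = 0.0132 m and d₂ = 0.0088 m.
B₁ = 2.08×10⁻⁵ T, B₂ = 6.27×10⁻⁴ T.
Between antiparallel currents both contributions point the same way, so they add. B = B₁ + B₂ = 2.08×10⁻⁵ + 6.27×10⁻⁴ = 6.48×10⁻⁴ T.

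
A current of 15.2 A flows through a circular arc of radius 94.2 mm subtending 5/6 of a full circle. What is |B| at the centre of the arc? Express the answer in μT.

B ≈ 84.5 μT

The Biot–Savart field of a circular arc at its centre is B = μ₀Iφ/(4πR), with φ = 5.236 rad.
B = (4π×10⁻⁷ × 15.2 × 5.236) / (4π × 0.0942) = 8.45×10⁻⁵ T.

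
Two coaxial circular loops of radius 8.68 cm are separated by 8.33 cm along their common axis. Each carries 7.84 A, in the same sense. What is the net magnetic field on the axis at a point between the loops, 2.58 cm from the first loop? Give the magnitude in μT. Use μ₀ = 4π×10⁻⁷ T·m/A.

Each loop contributes B = μ₀IR²/[2(R²+z²)^(3/2)] on the axis, with z measured from that loop.
Loop 1 (z = 0.0258 m): B₁ = 5.00×10⁻⁵ T. Loop 2 (z = 0.0575 m): B₂ = 3.29×10⁻⁵ T.
The fields add: B = B₁ + B₂ = 8.29×10⁻⁵ T.

B ≈ 82.9 μT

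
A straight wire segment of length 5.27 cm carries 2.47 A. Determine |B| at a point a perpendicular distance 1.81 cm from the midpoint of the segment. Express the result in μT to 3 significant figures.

B ≈ 22.5 μT

For a finite straight segment, B = (μ₀I/4πd)(sinθ₁ + sinθ₂), where θ₁, θ₂ are the angles from the perpendicular to each end.
The perpendicular from the point meets the wire at its midpoint, so each end is L/2 = 0.02635 m away along the wire.
sinθ₁ = 0.02635/√(0.02635²+0.0181²) = 0.8243; sinθ₂ = 0.02635/√(0.02635²+0.0181²) = 0.8243.
B = (4π×10⁻⁷ × 2.47) / (4π × 0.0181) × (0.8243 + 0.8243) = 2.25×10⁻⁵ T.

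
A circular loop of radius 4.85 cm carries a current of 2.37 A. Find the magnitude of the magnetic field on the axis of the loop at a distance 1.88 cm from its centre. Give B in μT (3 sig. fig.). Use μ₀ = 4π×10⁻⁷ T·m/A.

B ≈ 24.9 μT

On the axis of a circular loop, B = μ₀IR² / [2(R²+z²)^(3/2)].
R² + z² = (0.0485)² + (0.0188)² = 0.002706 m², and (R²+z²)^(3/2) = 1.41×10⁻⁴ m³.
B = (4π×10⁻⁷ × 2.37 × 0.002352) / (2 × 1.41×10⁻⁴) = 2.49×10⁻⁵ T.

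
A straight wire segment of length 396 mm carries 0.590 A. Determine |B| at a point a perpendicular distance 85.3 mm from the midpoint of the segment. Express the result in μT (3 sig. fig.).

For a finite straight segment, B = (μ₀I/4πd)(sinθ₁ + sinθ₂), where θ₁, θ₂ are the angles from the perpendicular to each end.
The perpendicular from the point meets the wire at its midpoint, so each end is L/2 = 0.198 m away along the wire.
sinθ₁ = 0.198/√(0.198²+0.0853²) = 0.9184; sinθ₂ = 0.198/√(0.198²+0.0853²) = 0.9184.
B = (4π×10⁻⁷ × 0.590) / (4π × 0.0853) × (0.9184 + 0.9184) = 1.27×10⁻⁶ T.

B ≈ 1.27 μT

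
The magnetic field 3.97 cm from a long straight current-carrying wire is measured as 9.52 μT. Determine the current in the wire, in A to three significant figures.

I ≈ 1.89 A

For a long straight wire B = μ₀I/(2πd), so I = 2πdB/μ₀.
I = 2π × 0.0397 × 9.52×10⁻⁶ / (4π×10⁻⁷) = 1.89 A.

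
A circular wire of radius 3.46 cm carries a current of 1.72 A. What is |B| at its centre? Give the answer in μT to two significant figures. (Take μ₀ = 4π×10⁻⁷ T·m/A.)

At the centre of a circular loop the Biot–Savart law gives B = μ₀I/(2R).
B = (4π×10⁻⁷ × 1.72) / (2 × 0.0346) = 3.12×10⁻⁵ T.

B ≈ 31 μT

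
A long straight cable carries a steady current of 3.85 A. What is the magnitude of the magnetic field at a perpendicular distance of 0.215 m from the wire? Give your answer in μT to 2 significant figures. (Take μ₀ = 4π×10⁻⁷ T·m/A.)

For an infinitely long straight wire, B = μ₀I/(2πd).
B = (4π×10⁻⁷ × 3.85) / (2π × 0.215) = 3.58×10⁻⁶ T.

B ≈ 3.6 μT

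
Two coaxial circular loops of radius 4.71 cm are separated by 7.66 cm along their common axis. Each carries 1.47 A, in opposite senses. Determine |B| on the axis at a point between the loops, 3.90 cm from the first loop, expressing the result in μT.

B ≈ 0.400 μT

Each loop contributes B = μ₀IR²/[2(R²+z²)^(3/2)] on the axis, with z measured from that loop.
Loop 1 (z = 0.039 m): B₁ = 8.96×10⁻⁶ T. Loop 2 (z = 0.0376 m): B₂ = 9.36×10⁻⁶ T.
The fields oppose: B = |B₁ − B₂| = 4.00×10⁻⁷ T.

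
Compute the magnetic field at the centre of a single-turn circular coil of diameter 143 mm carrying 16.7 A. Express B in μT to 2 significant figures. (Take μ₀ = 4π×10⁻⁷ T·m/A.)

At the centre of a circular loop the Biot–Savart law gives B = μ₀I/(2R) (so R = 0.0715 m).
B = (4π×10⁻⁷ × 16.7) / (2 × 0.0715) = 1.47×10⁻⁴ T.

B ≈ 150 μT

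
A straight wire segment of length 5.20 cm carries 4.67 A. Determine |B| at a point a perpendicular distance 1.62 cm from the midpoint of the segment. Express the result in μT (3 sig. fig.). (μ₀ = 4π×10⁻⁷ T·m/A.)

For a finite straight segment, B = (μ₀I/4πd)(sinθ₁ + sinθ₂), where θ₁, θ₂ are the angles from the perpendicular to each end.
The perpendicular from the point meets the wire at its midpoint, so each end is L/2 = 0.026 m away along the wire.
sinθ₁ = 0.026/√(0.026²+0.0162²) = 0.8487; sinθ₂ = 0.026/√(0.026²+0.0162²) = 0.8487.
B = (4π×10⁻⁷ × 4.67) / (4π × 0.0162) × (0.8487 + 0.8487) = 4.89×10⁻⁵ T.

B ≈ 48.9 μT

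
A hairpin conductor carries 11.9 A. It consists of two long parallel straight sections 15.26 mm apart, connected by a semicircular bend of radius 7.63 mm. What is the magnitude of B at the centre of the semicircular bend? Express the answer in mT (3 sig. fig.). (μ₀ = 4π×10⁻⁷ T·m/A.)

B ≈ 0.802 mT

The semicircular arc contributes B_arc = μ₀I·π/(4πR) = μ₀I/(4R) = 4.90×10⁻⁴ T.
Each semi-infinite lead is at perpendicular distance R = 0.00763 m from the centre, with the perpendicular foot at its near end, so it contributes μ₀I/(4πR); both point the same way, together 3.12×10⁻⁴ T.
Arc and leads all point the same direction: B = 4.90×10⁻⁴ + 3.12×10⁻⁴ = 8.02×10⁻⁴ T.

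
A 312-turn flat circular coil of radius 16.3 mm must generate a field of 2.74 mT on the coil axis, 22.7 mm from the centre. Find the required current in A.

I ≈ 1.15 A

For an N-turn coil, B = Nμ₀IR²/[2(R²+z²)^(3/2)] with R = 0.0163 m, z = 0.0227 m, so I = 2B(R²+z²)^(3/2)/(Nμ₀R²) = 2 × 2.74×10⁻³ × 2.18×10⁻⁵ / (312 × 4π×10⁻⁷ × 0.0002657) = 1.15 A.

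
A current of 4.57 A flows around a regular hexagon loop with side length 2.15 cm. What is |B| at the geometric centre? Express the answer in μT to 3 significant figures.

Each side is a finite straight segment at perpendicular distance d = a/(2 tan(π/6)) = 0.01862 m from the centre, with end-angles ±π/6.
One side contributes B₁ = (μ₀I/4πd)·2 sin(π/6) = 2.45×10⁻⁵ T.
All 6 sides add in the same direction: B = 6 × 2.45×10⁻⁵ = 1.47×10⁻⁴ T.

B ≈ 147 μT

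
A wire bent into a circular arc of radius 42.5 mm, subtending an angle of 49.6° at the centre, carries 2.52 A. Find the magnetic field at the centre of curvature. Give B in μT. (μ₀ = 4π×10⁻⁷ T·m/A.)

B ≈ 5.13 μT

The Biot–Savart field of a circular arc at its centre is B = μ₀Iφ/(4πR), with φ = 0.8657 rad.
B = (4π×10⁻⁷ × 2.52 × 0.8657) / (4π × 0.0425) = 5.13×10⁻⁶ T.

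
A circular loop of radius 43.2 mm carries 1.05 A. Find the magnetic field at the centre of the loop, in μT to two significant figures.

At the centre of a circular loop the Biot–Savart law gives B = μ₀I/(2R).
B = (4π×10⁻⁷ × 1.05) / (2 × 0.0432) = 1.53×10⁻⁵ T.

B ≈ 15 μT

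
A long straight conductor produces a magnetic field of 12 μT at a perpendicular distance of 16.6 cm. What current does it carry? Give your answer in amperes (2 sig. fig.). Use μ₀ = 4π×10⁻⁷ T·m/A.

For a long straight wire B = μ₀I/(2πd), so I = 2πdB/μ₀.
I = 2π × 0.166 × 1.20×10⁻⁵ / (4π×10⁻⁷) = 9.96 A.

I ≈ 10 A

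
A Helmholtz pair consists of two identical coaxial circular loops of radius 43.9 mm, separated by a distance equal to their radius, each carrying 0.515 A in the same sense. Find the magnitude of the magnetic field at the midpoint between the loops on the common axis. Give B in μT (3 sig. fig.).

B ≈ 10.5 μT

Each loop contributes B = μ₀IR²/[2(R²+z²)^(3/2)] on the axis, with z measured from that loop.
Loop 1 (z = 0.02195 m): B₁ = 5.27×10⁻⁶ T. Loop 2 (z = 0.02195 m): B₂ = 5.27×10⁻⁶ T.
The fields add: B = B₁ + B₂ = 1.05×10⁻⁵ T.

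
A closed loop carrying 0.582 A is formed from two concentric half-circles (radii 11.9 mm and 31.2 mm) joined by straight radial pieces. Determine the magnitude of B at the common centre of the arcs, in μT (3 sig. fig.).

B ≈ 9.50 μT

The radial connectors point toward the centre, so dl × r̂ = 0 and they contribute nothing.
Each semicircle gives μ₀I/(4R): inner arc 1.54×10⁻⁵ T, outer arc 5.86×10⁻⁶ T.
The two arcs carry current in opposite angular senses, so their fields oppose: B = |1.54×10⁻⁵ − 5.86×10⁻⁶| = 9.50×10⁻⁶ T.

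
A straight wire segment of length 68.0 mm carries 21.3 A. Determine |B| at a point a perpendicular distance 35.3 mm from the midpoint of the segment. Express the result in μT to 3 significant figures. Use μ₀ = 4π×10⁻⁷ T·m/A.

For a finite straight segment, B = (μ₀I/4πd)(sinθ₁ + sinθ₂), where θ₁, θ₂ are the angles from the perpendicular to each end.
The perpendicular from the point meets the wire at its midpoint, so each end is L/2 = 0.034 m away along the wire.
sinθ₁ = 0.034/√(0.034²+0.0353²) = 0.6937; sinθ₂ = 0.034/√(0.034²+0.0353²) = 0.6937.
B = (4π×10⁻⁷ × 21.3) / (4π × 0.0353) × (0.6937 + 0.6937) = 8.37×10⁻⁵ T.

B ≈ 83.7 μT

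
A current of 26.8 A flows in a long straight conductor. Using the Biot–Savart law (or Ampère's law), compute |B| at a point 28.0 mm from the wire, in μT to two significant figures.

B ≈ 190 μT

For an infinitely long straight wire, B = μ₀I/(2πd).
B = (4π×10⁻⁷ × 26.8) / (2π × 0.028) = 1.91×10⁻⁴ T.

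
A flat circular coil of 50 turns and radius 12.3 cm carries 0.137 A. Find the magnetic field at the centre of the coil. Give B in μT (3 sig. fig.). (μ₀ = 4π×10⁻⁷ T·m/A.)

B ≈ 35.0 μT

For an N-turn flat coil, B = Nμ₀I/(2R) with R = 0.123 m.
B = 50 × 7.00×10⁻⁷ T = 3.50×10⁻⁵ T.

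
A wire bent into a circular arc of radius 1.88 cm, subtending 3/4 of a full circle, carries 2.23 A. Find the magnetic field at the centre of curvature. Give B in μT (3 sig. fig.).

The Biot–Savart field of a circular arc at its centre is B = μ₀Iφ/(4πR), with φ = 4.712 rad.
B = (4π×10⁻⁷ × 2.23 × 4.712) / (4π × 0.0188) = 5.59×10⁻⁵ T.

B ≈ 55.9 μT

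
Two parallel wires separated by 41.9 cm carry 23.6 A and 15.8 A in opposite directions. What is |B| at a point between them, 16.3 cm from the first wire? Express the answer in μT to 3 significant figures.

Each long wire gives B = μ₀I/(2πd). Distances are d₁ = 0.163 m and d₂ = 0.256 m.
B₁ = 2.90×10⁻⁵ T, B₂ = 1.23×10⁻⁵ T.
Between antiparallel currents both contributions point the same way, so they add. B = B₁ + B₂ = 2.90×10⁻⁵ + 1.23×10⁻⁵ = 4.13×10⁻⁵ T.

B ≈ 41.3 μT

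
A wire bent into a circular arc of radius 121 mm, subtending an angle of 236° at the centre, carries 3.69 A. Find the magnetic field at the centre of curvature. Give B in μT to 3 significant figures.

B ≈ 12.6 μT

The Biot–Savart field of a circular arc at its centre is B = μ₀Iφ/(4πR), with φ = 4.119 rad.
B = (4π×10⁻⁷ × 3.69 × 4.119) / (4π × 0.121) = 1.26×10⁻⁵ T.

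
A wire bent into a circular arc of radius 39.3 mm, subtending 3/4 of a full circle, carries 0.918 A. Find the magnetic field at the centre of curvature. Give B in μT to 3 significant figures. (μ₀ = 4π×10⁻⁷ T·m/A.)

The Biot–Savart field of a circular arc at its centre is B = μ₀Iφ/(4πR), with φ = 4.712 rad.
B = (4π×10⁻⁷ × 0.918 × 4.712) / (4π × 0.0393) = 1.10×10⁻⁵ T.

B ≈ 11.0 μT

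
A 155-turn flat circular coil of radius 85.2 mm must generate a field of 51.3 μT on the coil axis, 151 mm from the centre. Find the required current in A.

For an N-turn coil, B = Nμ₀IR²/[2(R²+z²)^(3/2)] with R = 0.0852 m, z = 0.151 m, so I = 2B(R²+z²)^(3/2)/(Nμ₀R²) = 2 × 5.13×10⁻⁵ × 5.21×10⁻³ / (155 × 4π×10⁻⁷ × 0.007259) = 0.378 A.

I ≈ 0.378 A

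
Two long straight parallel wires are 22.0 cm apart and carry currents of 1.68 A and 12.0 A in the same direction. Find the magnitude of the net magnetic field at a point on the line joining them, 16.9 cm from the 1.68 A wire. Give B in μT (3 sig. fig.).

B ≈ 45.1 μT

Each long wire gives B = μ₀I/(2πd). Distances are d₁ = 0.169 m and d₂ = 0.051 m.
B₁ = 1.99×10⁻⁶ T, B₂ = 4.71×10⁻⁵ T.
Between parallel currents the two contributions point in opposite directions, so they subtract. B = |B₁ − B₂| = |1.99×10⁻⁶ − 4.71×10⁻⁵| = 4.51×10⁻⁵ T.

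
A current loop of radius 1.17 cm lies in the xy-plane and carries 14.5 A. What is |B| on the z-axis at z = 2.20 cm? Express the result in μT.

On the axis of a circular loop, B = μ₀IR² / [2(R²+z²)^(3/2)].
R² + z² = (0.0117)² + (0.022)² = 0.0006209 m², and (R²+z²)^(3/2) = 1.55×10⁻⁵ m³.
B = (4π×10⁻⁷ × 14.5 × 0.0001369) / (2 × 1.55×10⁻⁵) = 8.06×10⁻⁵ T.

B ≈ 80.6 μT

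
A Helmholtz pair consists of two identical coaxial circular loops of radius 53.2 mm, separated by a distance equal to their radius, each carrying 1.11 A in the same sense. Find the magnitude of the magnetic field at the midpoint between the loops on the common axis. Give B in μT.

B ≈ 18.8 μT

Each loop contributes B = μ₀IR²/[2(R²+z²)^(3/2)] on the axis, with z measured from that loop.
Loop 1 (z = 0.0266 m): B₁ = 9.38×10⁻⁶ T. Loop 2 (z = 0.0266 m): B₂ = 9.38×10⁻⁶ T.
The fields add: B = B₁ + B₂ = 1.88×10⁻⁵ T.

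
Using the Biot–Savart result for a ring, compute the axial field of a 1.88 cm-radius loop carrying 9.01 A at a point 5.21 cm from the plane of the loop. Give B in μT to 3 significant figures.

On the axis of a circular loop, B = μ₀IR² / [2(R²+z²)^(3/2)].
R² + z² = (0.0188)² + (0.0521)² = 0.003068 m², and (R²+z²)^(3/2) = 1.70×10⁻⁴ m³.
B = (4π×10⁻⁷ × 9.01 × 0.0003534) / (2 × 1.70×10⁻⁴) = 1.18×10⁻⁵ T.

B ≈ 11.8 μT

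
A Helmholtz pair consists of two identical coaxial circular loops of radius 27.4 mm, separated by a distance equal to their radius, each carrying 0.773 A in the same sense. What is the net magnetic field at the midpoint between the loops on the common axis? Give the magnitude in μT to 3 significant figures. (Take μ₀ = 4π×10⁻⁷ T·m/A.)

B ≈ 25.4 μT

Each loop contributes B = μ₀IR²/[2(R²+z²)^(3/2)] on the axis, with z measured from that loop.
Loop 1 (z = 0.0137 m): B₁ = 1.27×10⁻⁵ T. Loop 2 (z = 0.0137 m): B₂ = 1.27×10⁻⁵ T.
The fields add: B = B₁ + B₂ = 2.54×10⁻⁵ T.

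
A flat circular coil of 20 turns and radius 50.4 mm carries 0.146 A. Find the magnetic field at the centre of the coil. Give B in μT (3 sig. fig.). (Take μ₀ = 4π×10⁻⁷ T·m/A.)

B ≈ 36.4 μT

For an N-turn flat coil, B = Nμ₀I/(2R) with R = 0.0504 m.
B = 20 × 1.82×10⁻⁶ T = 3.64×10⁻⁵ T.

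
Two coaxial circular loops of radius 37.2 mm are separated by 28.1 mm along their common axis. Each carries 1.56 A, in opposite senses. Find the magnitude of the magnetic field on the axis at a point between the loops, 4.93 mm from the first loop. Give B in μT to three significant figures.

Each loop contributes B = μ₀IR²/[2(R²+z²)^(3/2)] on the axis, with z measured from that loop.
Loop 1 (z = 0.00493 m): B₁ = 2.57×10⁻⁵ T. Loop 2 (z = 0.02317 m): B₂ = 1.61×10⁻⁵ T.
The fields oppose: B = |B₁ − B₂| = 9.56×10⁻⁶ T.

B ≈ 9.56 μT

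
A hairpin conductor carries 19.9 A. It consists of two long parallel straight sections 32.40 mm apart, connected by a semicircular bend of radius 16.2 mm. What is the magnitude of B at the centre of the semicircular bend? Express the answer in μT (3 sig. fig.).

The semicircular arc contributes B_arc = μ₀I·π/(4πR) = μ₀I/(4R) = 3.86×10⁻⁴ T.
Each semi-infinite lead is at perpendicular distance R = 0.0162 m from the centre, with the perpendicular foot at its near end, so it contributes μ₀I/(4πR); both point the same way, together 2.46×10⁻⁴ T.
Arc and leads all point the same direction: B = 3.86×10⁻⁴ + 2.46×10⁻⁴ = 6.32×10⁻⁴ T.

B ≈ 632 μT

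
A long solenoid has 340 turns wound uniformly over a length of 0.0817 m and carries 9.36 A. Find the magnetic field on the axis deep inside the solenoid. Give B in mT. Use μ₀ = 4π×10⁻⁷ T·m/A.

Inside a long solenoid, B = μ₀nI with n = 4162 turns/m.
B = 4π×10⁻⁷ × 4162 × 9.36 = 4.89×10⁻² T.

B ≈ 48.9 mT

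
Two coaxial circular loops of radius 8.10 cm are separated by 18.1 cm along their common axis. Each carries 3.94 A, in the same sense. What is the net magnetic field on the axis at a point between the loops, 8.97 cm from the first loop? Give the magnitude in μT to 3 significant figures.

Each loop contributes B = μ₀IR²/[2(R²+z²)^(3/2)] on the axis, with z measured from that loop.
Loop 1 (z = 0.0897 m): B₁ = 9.20×10⁻⁶ T. Loop 2 (z = 0.0913 m): B₂ = 8.93×10⁻⁶ T.
The fields add: B = B₁ + B₂ = 1.81×10⁻⁵ T.

B ≈ 18.1 μT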